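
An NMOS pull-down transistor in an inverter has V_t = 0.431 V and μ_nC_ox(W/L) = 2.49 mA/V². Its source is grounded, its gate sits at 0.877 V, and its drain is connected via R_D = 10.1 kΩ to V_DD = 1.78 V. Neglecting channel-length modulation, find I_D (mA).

V_GS = V_G = 0.877 V, so V_ov = 0.877 − 0.431 = 0.446 V.
Assume saturation: I_D = ½ k_n V_ov² = 0.5 × 2.49 × 0.446² = 0.248 mA, giving V_DS = V_DD − I_D R_D = 1.78 − 0.248 × 10.1 = -0.721 V.
But -0.721 V < V_ov = 0.446 V, so the device is actually in triode.
In triode I_D = k_n[V_ov V_DS − ½ V_DS²] and I_D = (V_DD − V_DS)/R_D. Equating: 12.6 V_DS² − 12.22 V_DS + 1.78 = 0, giving V_DS = 0.179 V (the root below V_ov).
I_D = (1.78 − 0.179) / 10.1 = 0.159 mA.

I_D = 0.159 mA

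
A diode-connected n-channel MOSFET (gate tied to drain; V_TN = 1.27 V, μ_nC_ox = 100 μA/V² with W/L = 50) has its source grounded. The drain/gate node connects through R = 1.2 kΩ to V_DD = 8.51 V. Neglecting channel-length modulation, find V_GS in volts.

V_GS = 2.67 V

With gate tied to drain, V_GS = V_DS ≥ V_GS − V_TN, so the device is in saturation.
k_n = μ_nC_ox · (W/L) = 5 mA/V².
KCL at the drain: ½ k_n (V_GS − V_TN)² = (V_DD − V_GS)/R.
Let x = V_GS − 1.27. Then 3 x² + x − 7.24 = 0, giving x = 1.4 V (positive root), so V_GS = 2.67 V.
I_D = (V_DD − V_GS)/R = (8.51 − 2.67) / 1.2 = 4.87 mA.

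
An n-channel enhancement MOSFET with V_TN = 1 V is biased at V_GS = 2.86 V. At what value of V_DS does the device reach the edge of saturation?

The boundary between triode and saturation is V_DS = V_GS − V_TN = V_ov.
V_ov = 2.86 − 1 = 1.86 V.

V_DS,sat = 1.86 V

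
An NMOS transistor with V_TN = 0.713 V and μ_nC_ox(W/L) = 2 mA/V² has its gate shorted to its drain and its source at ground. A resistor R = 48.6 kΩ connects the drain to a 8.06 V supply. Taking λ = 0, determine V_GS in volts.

With gate tied to drain, V_GS = V_DS ≥ V_GS − V_TN, so the device is in saturation.
KCL at the drain: ½ k_n (V_GS − V_TN)² = (V_DD − V_GS)/R.
Let x = V_GS − 0.713. Then 48.6 x² + x − 7.347 = 0, giving x = 0.379 V (positive root), so V_GS = 1.09 V.
I_D = (V_DD − V_GS)/R = (8.06 − 1.09) / 48.6 = 0.143 mA.

V_GS = 1.09 V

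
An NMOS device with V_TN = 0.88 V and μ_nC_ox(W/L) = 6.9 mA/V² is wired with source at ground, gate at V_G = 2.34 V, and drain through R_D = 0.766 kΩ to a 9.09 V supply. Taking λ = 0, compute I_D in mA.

V_GS = V_G = 2.34 V, so V_ov = 2.34 − 0.88 = 1.46 V.
Assume saturation: I_D = ½ k_n V_ov² = 0.5 × 6.9 × 1.46² = 7.35 mA, giving V_DS = V_DD − I_D R_D = 9.09 − 7.35 × 0.766 = 3.46 V.
V_DS = 3.46 V ≥ V_ov = 1.46 V, confirming saturation.

I_D = 7.35 mA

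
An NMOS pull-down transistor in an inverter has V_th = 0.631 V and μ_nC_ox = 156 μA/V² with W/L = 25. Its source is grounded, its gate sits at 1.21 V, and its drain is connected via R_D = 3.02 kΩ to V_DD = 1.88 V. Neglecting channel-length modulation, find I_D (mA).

I_D = 0.518 mA

V_GS = V_G = 1.21 V, so V_ov = 1.21 − 0.631 = 0.579 V.
k_n = μ_nC_ox · (W/L) = 3.9 mA/V².
Assume saturation: I_D = ½ k_n V_ov² = 0.5 × 3.9 × 0.579² = 0.654 mA, giving V_DS = V_DD − I_D R_D = 1.88 − 0.654 × 3.02 = -0.0942 V.
But -0.0942 V < V_ov = 0.579 V, so the device is actually in triode.
In triode I_D = k_n[V_ov V_DS − ½ V_DS²] and I_D = (V_DD − V_DS)/R_D. Equating: 5.89 V_DS² − 7.819 V_DS + 1.88 = 0, giving V_DS = 0.315 V (the root below V_ov).
I_D = (1.88 − 0.315) / 3.02 = 0.518 mA.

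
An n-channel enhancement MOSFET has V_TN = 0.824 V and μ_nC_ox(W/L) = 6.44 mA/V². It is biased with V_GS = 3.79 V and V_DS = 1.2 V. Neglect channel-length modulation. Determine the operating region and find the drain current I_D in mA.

V_ov = V_GS − V_TN = 3.79 − 0.824 = 2.97 V.
Since V_DS = 1.2 V < V_ov = 2.97 V, the device is in the triode region.
I_D = k_n [V_ov · V_DS − ½ V_DS²] = 6.44 × [2.97 × 1.2 − 0.5 × 1.2²] = 18.3 mA.

Triode; I_D = 18.3 mA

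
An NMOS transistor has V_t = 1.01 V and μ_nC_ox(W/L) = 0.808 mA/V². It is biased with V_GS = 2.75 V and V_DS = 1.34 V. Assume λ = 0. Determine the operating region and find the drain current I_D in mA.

Triode; I_D = 1.16 mA

V_ov = V_GS − V_t = 2.75 − 1.01 = 1.74 V.
Since V_DS = 1.34 V < V_ov = 1.74 V, the device is in the triode region.
I_D = k_n [V_ov · V_DS − ½ V_DS²] = 0.808 × [1.74 × 1.34 − 0.5 × 1.34²] = 1.16 mA.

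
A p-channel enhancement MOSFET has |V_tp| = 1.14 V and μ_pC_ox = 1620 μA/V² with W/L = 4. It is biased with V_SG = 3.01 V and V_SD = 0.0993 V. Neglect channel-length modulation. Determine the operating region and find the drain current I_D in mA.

k_p = μ_pC_ox · (W/L) = 6.48 mA/V².
V_ov = V_SG − |V_tp| = 3.01 − 1.14 = 1.87 V.
Since V_SD = 0.0993 V < V_ov = 1.87 V, the device is in the triode region.
I_D = k_p [V_ov · V_SD − ½ V_SD²] = 6.48 × [1.87 × 0.0993 − 0.5 × 0.0993²] = 1.17 mA.

Triode; I_D = 1.17 mA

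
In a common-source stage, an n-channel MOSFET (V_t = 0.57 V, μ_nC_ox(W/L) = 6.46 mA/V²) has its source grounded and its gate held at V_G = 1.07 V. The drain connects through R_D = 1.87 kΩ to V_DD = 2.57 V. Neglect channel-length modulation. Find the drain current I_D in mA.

I_D = 0.808 mA

V_GS = V_G = 1.07 V, so V_ov = 1.07 − 0.57 = 0.5 V.
Assume saturation: I_D = ½ k_n V_ov² = 0.5 × 6.46 × 0.5² = 0.808 mA, giving V_DS = V_DD − I_D R_D = 2.57 − 0.808 × 1.87 = 1.06 V.
V_DS = 1.06 V ≥ V_ov = 0.5 V, confirming saturation.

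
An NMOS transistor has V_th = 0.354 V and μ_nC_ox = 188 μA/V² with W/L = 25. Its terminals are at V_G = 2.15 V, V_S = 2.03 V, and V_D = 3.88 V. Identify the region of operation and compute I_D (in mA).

V_GS = V_G − V_S = 2.15 − 2.03 = 0.12 V; V_DS = V_D − V_S = 3.88 − 2.03 = 1.85 V.
V_GS = 0.12 V < V_th = 0.354 V, so the transistor is in cutoff.

Cutoff; I_D = 0 mA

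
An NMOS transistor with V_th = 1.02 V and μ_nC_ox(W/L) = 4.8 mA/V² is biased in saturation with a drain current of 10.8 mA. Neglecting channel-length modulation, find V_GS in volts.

In saturation I_D = ½ k_n (V_GS − V_th)², so V_GS − V_th = √(2 I_D / k_n) = √(2 × 10.8 / 4.8) = 2.12 V.
V_GS = 1.02 + 2.12 = 3.14 V.

V_GS = 3.14 V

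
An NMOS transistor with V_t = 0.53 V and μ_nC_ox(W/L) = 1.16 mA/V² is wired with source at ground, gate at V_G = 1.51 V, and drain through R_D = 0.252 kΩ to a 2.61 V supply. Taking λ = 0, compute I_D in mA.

V_GS = V_G = 1.51 V, so V_ov = 1.51 − 0.53 = 0.98 V.
Assume saturation: I_D = ½ k_n V_ov² = 0.5 × 1.16 × 0.98² = 0.557 mA, giving V_DS = V_DD − I_D R_D = 2.61 − 0.557 × 0.252 = 2.47 V.
V_DS = 2.47 V ≥ V_ov = 0.98 V, confirming saturation.

I_D = 0.557 mA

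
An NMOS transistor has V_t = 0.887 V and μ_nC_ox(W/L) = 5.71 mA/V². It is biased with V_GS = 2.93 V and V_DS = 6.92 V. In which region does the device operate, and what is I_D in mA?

V_ov = V_GS − V_t = 2.93 − 0.887 = 2.04 V.
Since V_DS = 6.92 V ≥ V_ov = 2.04 V, the device is in saturation.
I_D = ½ k_n V_ov² = 0.5 × 5.71 × 2.04² = 11.9 mA.

Saturation; I_D = 11.9 mA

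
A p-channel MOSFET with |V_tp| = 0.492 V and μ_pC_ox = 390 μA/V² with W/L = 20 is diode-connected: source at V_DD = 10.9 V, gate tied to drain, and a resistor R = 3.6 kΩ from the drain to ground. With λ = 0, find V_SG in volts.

V_SG = 1.32 V

With gate tied to drain, V_SG = V_SD ≥ V_SG − |V_tp|, so the device is in saturation.
k_p = μ_pC_ox · (W/L) = 7.8 mA/V².
KCL at the drain: ½ k_p (V_SG − |V_tp|)² = (V_DD − V_SG)/R.
Let x = V_SG − 0.492. Then 14 x² + x − 10.41 = 0, giving x = 0.826 V (positive root), so V_SG = 1.32 V.
I_D = (V_DD − V_SG)/R = (10.9 − 1.32) / 3.6 = 2.66 mA.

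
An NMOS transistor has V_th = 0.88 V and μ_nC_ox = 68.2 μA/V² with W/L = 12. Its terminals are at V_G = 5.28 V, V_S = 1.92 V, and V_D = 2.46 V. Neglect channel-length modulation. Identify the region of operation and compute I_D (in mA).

V_GS = V_G − V_S = 5.28 − 1.92 = 3.36 V; V_DS = V_D − V_S = 2.46 − 1.92 = 0.54 V.
k_n = μ_nC_ox · (W/L) = 0.8184 mA/V².
V_ov = V_GS − V_th = 3.36 − 0.88 = 2.48 V.
Since V_DS = 0.54 V < V_ov = 2.48 V, the device is in the triode region.
I_D = k_n [V_ov · V_DS − ½ V_DS²] = 0.8184 × [2.48 × 0.54 − 0.5 × 0.54²] = 0.977 mA.

Triode; I_D = 0.977 mA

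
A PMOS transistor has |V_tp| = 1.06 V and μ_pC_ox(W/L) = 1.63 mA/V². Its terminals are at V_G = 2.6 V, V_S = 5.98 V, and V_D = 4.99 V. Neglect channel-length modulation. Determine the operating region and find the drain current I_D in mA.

Triode; I_D = 2.95 mA

V_SG = V_S − V_G = 5.98 − 2.6 = 3.38 V; V_SD = V_S − V_D = 5.98 − 4.99 = 0.99 V.
V_ov = V_SG − |V_tp| = 3.38 − 1.06 = 2.32 V.
Since V_SD = 0.99 V < V_ov = 2.32 V, the device is in the triode region.
I_D = k_p [V_ov · V_SD − ½ V_SD²] = 1.63 × [2.32 × 0.99 − 0.5 × 0.99²] = 2.95 mA.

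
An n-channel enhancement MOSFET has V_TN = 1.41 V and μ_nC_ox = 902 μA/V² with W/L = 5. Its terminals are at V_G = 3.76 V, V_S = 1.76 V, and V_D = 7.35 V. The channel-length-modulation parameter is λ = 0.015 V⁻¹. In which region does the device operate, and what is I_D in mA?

Saturation; I_D = 0.851 mA

V_GS = V_G − V_S = 3.76 − 1.76 = 2 V; V_DS = V_D − V_S = 7.35 − 1.76 = 5.59 V.
k_n = μ_nC_ox · (W/L) = 4.51 mA/V².
V_ov = V_GS − V_TN = 2 − 1.41 = 0.59 V.
Since V_DS = 5.59 V ≥ V_ov = 0.59 V, the device is in saturation.
I_D = ½ k_n V_ov² (1 + λ V_DS) = 0.5 × 4.51 × 0.59² × (1 + 0.015 × 5.59) = 0.851 mA.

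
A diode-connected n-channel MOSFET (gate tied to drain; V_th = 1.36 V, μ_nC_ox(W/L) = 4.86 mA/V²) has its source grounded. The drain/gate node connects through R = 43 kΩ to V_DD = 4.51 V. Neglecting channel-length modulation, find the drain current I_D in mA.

With gate tied to drain, V_GS = V_DS ≥ V_GS − V_th, so the device is in saturation.
KCL at the drain: ½ k_n (V_GS − V_th)² = (V_DD − V_GS)/R.
Let x = V_GS − 1.36. Then 104 x² + x − 3.15 = 0, giving x = 0.169 V (positive root), so V_GS = 1.53 V.
I_D = (V_DD − V_GS)/R = (4.51 − 1.53) / 43 = 0.0693 mA.

I_D = 0.0693 mA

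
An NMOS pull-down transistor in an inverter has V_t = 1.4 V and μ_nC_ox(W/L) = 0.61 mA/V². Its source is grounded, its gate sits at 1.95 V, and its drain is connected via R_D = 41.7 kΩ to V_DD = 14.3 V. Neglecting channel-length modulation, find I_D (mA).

V_GS = V_G = 1.95 V, so V_ov = 1.95 − 1.4 = 0.55 V.
Assume saturation: I_D = ½ k_n V_ov² = 0.5 × 0.61 × 0.55² = 0.0923 mA, giving V_DS = V_DD − I_D R_D = 14.3 − 0.0923 × 41.7 = 10.5 V.
V_DS = 10.5 V ≥ V_ov = 0.55 V, confirming saturation.

I_D = 0.0923 mA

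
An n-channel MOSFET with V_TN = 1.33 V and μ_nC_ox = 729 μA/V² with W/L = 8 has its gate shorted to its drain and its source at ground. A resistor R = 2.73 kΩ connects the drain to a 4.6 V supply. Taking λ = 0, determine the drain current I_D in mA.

With gate tied to drain, V_GS = V_DS ≥ V_GS − V_TN, so the device is in saturation.
k_n = μ_nC_ox · (W/L) = 5.832 mA/V².
KCL at the drain: ½ k_n (V_GS − V_TN)² = (V_DD − V_GS)/R.
Let x = V_GS − 1.33. Then 7.96 x² + x − 3.27 = 0, giving x = 0.581 V (positive root), so V_GS = 1.91 V.
I_D = (V_DD − V_GS)/R = (4.6 − 1.91) / 2.73 = 0.985 mA.

I_D = 0.985 mA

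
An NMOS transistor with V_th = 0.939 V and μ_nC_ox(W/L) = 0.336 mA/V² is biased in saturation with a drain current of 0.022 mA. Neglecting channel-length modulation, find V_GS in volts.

V_GS = 1.30 V

In saturation I_D = ½ k_n (V_GS − V_th)², so V_GS − V_th = √(2 I_D / k_n) = √(2 × 0.022 / 0.336) = 0.362 V.
V_GS = 0.939 + 0.362 = 1.3 V.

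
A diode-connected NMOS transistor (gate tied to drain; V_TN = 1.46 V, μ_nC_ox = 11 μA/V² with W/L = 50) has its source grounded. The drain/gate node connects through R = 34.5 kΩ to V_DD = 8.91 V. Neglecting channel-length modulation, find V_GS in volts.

With gate tied to drain, V_GS = V_DS ≥ V_GS − V_TN, so the device is in saturation.
k_n = μ_nC_ox · (W/L) = 0.55 mA/V².
KCL at the drain: ½ k_n (V_GS − V_TN)² = (V_DD − V_GS)/R.
Let x = V_GS − 1.46. Then 9.49 x² + x − 7.45 = 0, giving x = 0.835 V (positive root), so V_GS = 2.3 V.
I_D = (V_DD − V_GS)/R = (8.91 − 2.3) / 34.5 = 0.192 mA.

V_GS = 2.30 V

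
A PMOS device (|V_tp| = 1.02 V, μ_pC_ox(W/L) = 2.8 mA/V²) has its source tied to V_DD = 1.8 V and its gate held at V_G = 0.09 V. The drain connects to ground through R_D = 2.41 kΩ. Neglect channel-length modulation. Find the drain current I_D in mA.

I_D = 0.570 mA

V_SG = V_DD − V_G = 1.8 − 0.09 = 1.71 V, so V_ov = 1.71 − 1.02 = 0.69 V.
Assume saturation: I_D = ½ k_p V_ov² = 0.5 × 2.8 × 0.69² = 0.667 mA, giving V_SD = V_DD − I_D R_D = 1.8 − 0.667 × 2.41 = 0.194 V.
But 0.194 V < V_ov = 0.69 V, so the device is actually in triode.
In triode I_D = k_p[V_ov V_SD − ½ V_SD²] and I_D = (V_DD − V_SD)/R_D. Equating: 3.37 V_SD² − 5.656 V_SD + 1.8 = 0, giving V_SD = 0.427 V (the root below V_ov).
I_D = (1.8 − 0.427) / 2.41 = 0.57 mA.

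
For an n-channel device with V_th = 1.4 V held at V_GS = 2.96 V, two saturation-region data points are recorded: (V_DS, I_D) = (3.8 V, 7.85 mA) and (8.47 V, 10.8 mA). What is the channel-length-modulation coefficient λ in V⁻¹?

With V_GS fixed, I_D ∝ (1 + λ V_DS) in saturation, so I_D2/I_D1 = (1 + λ V_DS2)/(1 + λ V_DS1).
10.8/7.85 = 1.376 = (1 + 8.47 λ)/(1 + 3.8 λ).
Solving: λ (I_D1 V_DS2 − I_D2 V_DS1) = I_D2 − I_D1, so λ = (10.8 − 7.85) / (7.85 × 8.47 − 10.8 × 3.8) = 2.95 / 25.4 = 0.116 V⁻¹.

λ = 0.116 V⁻¹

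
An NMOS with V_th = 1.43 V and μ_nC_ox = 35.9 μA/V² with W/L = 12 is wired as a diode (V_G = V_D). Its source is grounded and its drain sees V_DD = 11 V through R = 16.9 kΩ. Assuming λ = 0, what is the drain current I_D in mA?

With gate tied to drain, V_GS = V_DS ≥ V_GS − V_th, so the device is in saturation.
k_n = μ_nC_ox · (W/L) = 0.4308 mA/V².
KCL at the drain: ½ k_n (V_GS − V_th)² = (V_DD − V_GS)/R.
Let x = V_GS − 1.43. Then 3.64 x² + x − 9.57 = 0, giving x = 1.49 V (positive root), so V_GS = 2.92 V.
I_D = (V_DD − V_GS)/R = (11 − 2.92) / 16.9 = 0.478 mA.

I_D = 0.478 mA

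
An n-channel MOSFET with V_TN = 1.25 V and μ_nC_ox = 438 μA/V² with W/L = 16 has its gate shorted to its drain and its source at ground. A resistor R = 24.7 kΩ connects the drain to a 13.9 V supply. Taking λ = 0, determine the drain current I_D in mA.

With gate tied to drain, V_GS = V_DS ≥ V_GS − V_TN, so the device is in saturation.
k_n = μ_nC_ox · (W/L) = 7.008 mA/V².
KCL at the drain: ½ k_n (V_GS − V_TN)² = (V_DD − V_GS)/R.
Let x = V_GS − 1.25. Then 86.5 x² + x − 12.65 = 0, giving x = 0.377 V (positive root), so V_GS = 1.63 V.
I_D = (V_DD − V_GS)/R = (13.9 − 1.63) / 24.7 = 0.497 mA.

I_D = 0.497 mA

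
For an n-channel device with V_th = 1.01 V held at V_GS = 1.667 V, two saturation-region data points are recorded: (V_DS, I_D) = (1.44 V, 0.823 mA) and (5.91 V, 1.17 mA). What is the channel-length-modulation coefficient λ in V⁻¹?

λ = 0.109 V⁻¹

With V_GS fixed, I_D ∝ (1 + λ V_DS) in saturation, so I_D2/I_D1 = (1 + λ V_DS2)/(1 + λ V_DS1).
1.17/0.823 = 1.422 = (1 + 5.91 λ)/(1 + 1.44 λ).
Solving: λ (I_D1 V_DS2 − I_D2 V_DS1) = I_D2 − I_D1, so λ = (1.17 − 0.823) / (0.823 × 5.91 − 1.17 × 1.44) = 0.347 / 3.18 = 0.109 V⁻¹.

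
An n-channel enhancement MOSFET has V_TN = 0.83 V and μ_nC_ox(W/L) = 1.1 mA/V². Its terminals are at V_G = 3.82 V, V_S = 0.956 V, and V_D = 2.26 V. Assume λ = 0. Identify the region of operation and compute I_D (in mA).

Triode; I_D = 1.98 mA

V_GS = V_G − V_S = 3.82 − 0.956 = 2.86 V; V_DS = V_D − V_S = 2.26 − 0.956 = 1.3 V.
V_ov = V_GS − V_TN = 2.86 − 0.83 = 2.03 V.
Since V_DS = 1.3 V < V_ov = 2.03 V, the device is in the triode region.
I_D = k_n [V_ov · V_DS − ½ V_DS²] = 1.1 × [2.03 × 1.3 − 0.5 × 1.3²] = 1.98 mA.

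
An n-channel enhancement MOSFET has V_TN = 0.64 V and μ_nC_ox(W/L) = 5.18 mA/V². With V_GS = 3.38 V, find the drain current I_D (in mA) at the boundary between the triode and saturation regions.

I_D = 19.4 mA

At the boundary V_DS = V_ov = V_GS − V_TN = 3.38 − 0.64 = 2.74 V.
I_D = ½ k_n V_ov² = 0.5 × 5.18 × 2.74² = 19.4 mA.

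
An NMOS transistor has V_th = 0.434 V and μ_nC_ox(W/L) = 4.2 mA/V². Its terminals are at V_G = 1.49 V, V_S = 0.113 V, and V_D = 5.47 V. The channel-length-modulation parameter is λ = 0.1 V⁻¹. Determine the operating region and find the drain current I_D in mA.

Saturation; I_D = 2.87 mA

V_GS = V_G − V_S = 1.49 − 0.113 = 1.38 V; V_DS = V_D − V_S = 5.47 − 0.113 = 5.36 V.
V_ov = V_GS − V_th = 1.38 − 0.434 = 0.943 V.
Since V_DS = 5.36 V ≥ V_ov = 0.943 V, the device is in saturation.
I_D = ½ k_n V_ov² (1 + λ V_DS) = 0.5 × 4.2 × 0.943² × (1 + 0.1 × 5.36) = 2.87 mA.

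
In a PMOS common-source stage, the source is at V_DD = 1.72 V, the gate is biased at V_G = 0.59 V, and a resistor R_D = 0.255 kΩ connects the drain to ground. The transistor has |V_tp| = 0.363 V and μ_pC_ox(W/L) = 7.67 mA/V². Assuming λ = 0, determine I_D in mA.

I_D = 2.26 mA

V_SG = V_DD − V_G = 1.72 − 0.59 = 1.13 V, so V_ov = 1.13 − 0.363 = 0.767 V.
Assume saturation: I_D = ½ k_p V_ov² = 0.5 × 7.67 × 0.767² = 2.26 mA, giving V_SD = V_DD − I_D R_D = 1.72 − 2.26 × 0.255 = 1.14 V.
V_SD = 1.14 V ≥ V_ov = 0.767 V, confirming saturation.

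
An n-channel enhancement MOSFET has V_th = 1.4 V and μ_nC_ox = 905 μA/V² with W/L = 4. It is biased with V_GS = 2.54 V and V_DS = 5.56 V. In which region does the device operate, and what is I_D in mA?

k_n = μ_nC_ox · (W/L) = 3.62 mA/V².
V_ov = V_GS − V_th = 2.54 − 1.4 = 1.14 V.
Since V_DS = 5.56 V ≥ V_ov = 1.14 V, the device is in saturation.
I_D = ½ k_n V_ov² = 0.5 × 3.62 × 1.14² = 2.35 mA.

Saturation; I_D = 2.35 mA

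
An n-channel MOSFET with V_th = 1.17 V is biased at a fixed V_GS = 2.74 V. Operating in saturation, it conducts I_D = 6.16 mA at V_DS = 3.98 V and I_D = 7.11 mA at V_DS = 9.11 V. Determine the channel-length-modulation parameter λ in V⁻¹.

With V_GS fixed, I_D ∝ (1 + λ V_DS) in saturation, so I_D2/I_D1 = (1 + λ V_DS2)/(1 + λ V_DS1).
7.11/6.16 = 1.154 = (1 + 9.11 λ)/(1 + 3.98 λ).
Solving: λ (I_D1 V_DS2 − I_D2 V_DS1) = I_D2 − I_D1, so λ = (7.11 − 6.16) / (6.16 × 9.11 − 7.11 × 3.98) = 0.95 / 27.8 = 0.0341 V⁻¹.

λ = 0.0341 V⁻¹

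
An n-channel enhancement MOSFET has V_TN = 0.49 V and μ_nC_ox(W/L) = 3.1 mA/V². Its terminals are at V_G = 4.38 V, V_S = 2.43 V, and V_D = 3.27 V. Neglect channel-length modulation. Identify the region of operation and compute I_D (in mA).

V_GS = V_G − V_S = 4.38 − 2.43 = 1.95 V; V_DS = V_D − V_S = 3.27 − 2.43 = 0.84 V.
V_ov = V_GS − V_TN = 1.95 − 0.49 = 1.46 V.
Since V_DS = 0.84 V < V_ov = 1.46 V, the device is in the triode region.
I_D = k_n [V_ov · V_DS − ½ V_DS²] = 3.1 × [1.46 × 0.84 − 0.5 × 0.84²] = 2.71 mA.

Triode; I_D = 2.71 mA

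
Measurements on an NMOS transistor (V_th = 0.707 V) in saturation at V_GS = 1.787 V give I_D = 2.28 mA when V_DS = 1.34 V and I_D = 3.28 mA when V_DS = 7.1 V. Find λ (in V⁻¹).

λ = 0.0848 V⁻¹

With V_GS fixed, I_D ∝ (1 + λ V_DS) in saturation, so I_D2/I_D1 = (1 + λ V_DS2)/(1 + λ V_DS1).
3.28/2.28 = 1.439 = (1 + 7.1 λ)/(1 + 1.34 λ).
Solving: λ (I_D1 V_DS2 − I_D2 V_DS1) = I_D2 − I_D1, so λ = (3.28 − 2.28) / (2.28 × 7.1 − 3.28 × 1.34) = 1 / 11.8 = 0.0848 V⁻¹.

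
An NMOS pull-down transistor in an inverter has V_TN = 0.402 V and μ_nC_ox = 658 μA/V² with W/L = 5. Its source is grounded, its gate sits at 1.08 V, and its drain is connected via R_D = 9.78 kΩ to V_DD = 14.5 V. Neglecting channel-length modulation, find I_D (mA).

I_D = 0.756 mA

V_GS = V_G = 1.08 V, so V_ov = 1.08 − 0.402 = 0.678 V.
k_n = μ_nC_ox · (W/L) = 3.29 mA/V².
Assume saturation: I_D = ½ k_n V_ov² = 0.5 × 3.29 × 0.678² = 0.756 mA, giving V_DS = V_DD − I_D R_D = 14.5 − 0.756 × 9.78 = 7.1 V.
V_DS = 7.1 V ≥ V_ov = 0.678 V, confirming saturation.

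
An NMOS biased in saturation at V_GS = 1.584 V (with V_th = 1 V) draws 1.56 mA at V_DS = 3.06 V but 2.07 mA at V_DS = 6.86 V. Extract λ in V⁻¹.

With V_GS fixed, I_D ∝ (1 + λ V_DS) in saturation, so I_D2/I_D1 = (1 + λ V_DS2)/(1 + λ V_DS1).
2.07/1.56 = 1.327 = (1 + 6.86 λ)/(1 + 3.06 λ).
Solving: λ (I_D1 V_DS2 − I_D2 V_DS1) = I_D2 − I_D1, so λ = (2.07 − 1.56) / (1.56 × 6.86 − 2.07 × 3.06) = 0.51 / 4.37 = 0.117 V⁻¹.

λ = 0.117 V⁻¹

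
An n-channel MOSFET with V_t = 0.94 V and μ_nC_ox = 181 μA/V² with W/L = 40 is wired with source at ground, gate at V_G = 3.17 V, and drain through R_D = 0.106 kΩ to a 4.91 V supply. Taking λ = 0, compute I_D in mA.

I_D = 18.0 mA

V_GS = V_G = 3.17 V, so V_ov = 3.17 − 0.94 = 2.23 V.
k_n = μ_nC_ox · (W/L) = 7.24 mA/V².
Assume saturation: I_D = ½ k_n V_ov² = 0.5 × 7.24 × 2.23² = 18 mA, giving V_DS = V_DD − I_D R_D = 4.91 − 18 × 0.106 = 3 V.
V_DS = 3 V ≥ V_ov = 2.23 V, confirming saturation.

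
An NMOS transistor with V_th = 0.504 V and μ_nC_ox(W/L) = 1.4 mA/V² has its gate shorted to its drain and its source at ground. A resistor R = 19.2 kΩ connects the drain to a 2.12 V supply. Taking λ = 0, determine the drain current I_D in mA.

With gate tied to drain, V_GS = V_DS ≥ V_GS − V_th, so the device is in saturation.
KCL at the drain: ½ k_n (V_GS − V_th)² = (V_DD − V_GS)/R.
Let x = V_GS − 0.504. Then 13.4 x² + x − 1.616 = 0, giving x = 0.312 V (positive root), so V_GS = 0.816 V.
I_D = (V_DD − V_GS)/R = (2.12 − 0.816) / 19.2 = 0.0679 mA.

I_D = 0.0679 mA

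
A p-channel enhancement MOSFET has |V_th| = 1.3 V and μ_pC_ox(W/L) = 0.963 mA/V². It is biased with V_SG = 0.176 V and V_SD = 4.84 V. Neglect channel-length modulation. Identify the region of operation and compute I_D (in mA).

Cutoff; I_D = 0 mA

V_SG = 0.176 V < |V_th| = 1.3 V, so the transistor is in cutoff.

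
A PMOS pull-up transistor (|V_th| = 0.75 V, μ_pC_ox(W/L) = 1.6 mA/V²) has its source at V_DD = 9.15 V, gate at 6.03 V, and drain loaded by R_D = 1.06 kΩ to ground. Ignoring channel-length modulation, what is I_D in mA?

I_D = 4.49 mA

V_SG = V_DD − V_G = 9.15 − 6.03 = 3.12 V, so V_ov = 3.12 − 0.75 = 2.37 V.
Assume saturation: I_D = ½ k_p V_ov² = 0.5 × 1.6 × 2.37² = 4.49 mA, giving V_SD = V_DD − I_D R_D = 9.15 − 4.49 × 1.06 = 4.39 V.
V_SD = 4.39 V ≥ V_ov = 2.37 V, confirming saturation.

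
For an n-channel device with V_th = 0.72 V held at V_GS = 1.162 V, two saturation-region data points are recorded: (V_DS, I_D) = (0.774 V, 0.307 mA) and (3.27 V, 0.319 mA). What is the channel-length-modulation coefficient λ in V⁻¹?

λ = 0.0159 V⁻¹

With V_GS fixed, I_D ∝ (1 + λ V_DS) in saturation, so I_D2/I_D1 = (1 + λ V_DS2)/(1 + λ V_DS1).
0.319/0.307 = 1.039 = (1 + 3.27 λ)/(1 + 0.774 λ).
Solving: λ (I_D1 V_DS2 − I_D2 V_DS1) = I_D2 − I_D1, so λ = (0.319 − 0.307) / (0.307 × 3.27 − 0.319 × 0.774) = 0.012 / 0.757 = 0.0159 V⁻¹.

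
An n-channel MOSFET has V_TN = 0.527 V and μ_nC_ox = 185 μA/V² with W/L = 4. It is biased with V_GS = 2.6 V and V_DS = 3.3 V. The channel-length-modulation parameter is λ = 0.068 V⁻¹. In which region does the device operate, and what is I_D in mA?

k_n = μ_nC_ox · (W/L) = 0.74 mA/V².
V_ov = V_GS − V_TN = 2.6 − 0.527 = 2.07 V.
Since V_DS = 3.3 V ≥ V_ov = 2.07 V, the device is in saturation.
I_D = ½ k_n V_ov² (1 + λ V_DS) = 0.5 × 0.74 × 2.07² × (1 + 0.068 × 3.3) = 1.95 mA.

Saturation; I_D = 1.95 mA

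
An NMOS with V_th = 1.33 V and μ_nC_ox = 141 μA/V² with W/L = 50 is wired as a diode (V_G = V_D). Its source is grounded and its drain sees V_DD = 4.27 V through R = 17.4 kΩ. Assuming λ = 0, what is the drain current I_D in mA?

I_D = 0.157 mA

With gate tied to drain, V_GS = V_DS ≥ V_GS − V_th, so the device is in saturation.
k_n = μ_nC_ox · (W/L) = 7.05 mA/V².
KCL at the drain: ½ k_n (V_GS − V_th)² = (V_DD − V_GS)/R.
Let x = V_GS − 1.33. Then 61.3 x² + x − 2.94 = 0, giving x = 0.211 V (positive root), so V_GS = 1.54 V.
I_D = (V_DD − V_GS)/R = (4.27 − 1.54) / 17.4 = 0.157 mA.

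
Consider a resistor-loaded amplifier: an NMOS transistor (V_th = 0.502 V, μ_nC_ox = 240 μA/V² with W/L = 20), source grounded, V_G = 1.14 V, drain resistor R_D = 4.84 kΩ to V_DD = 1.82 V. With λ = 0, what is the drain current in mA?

V_GS = V_G = 1.14 V, so V_ov = 1.14 − 0.502 = 0.638 V.
k_n = μ_nC_ox · (W/L) = 4.8 mA/V².
Assume saturation: I_D = ½ k_n V_ov² = 0.5 × 4.8 × 0.638² = 0.977 mA, giving V_DS = V_DD − I_D R_D = 1.82 − 0.977 × 4.84 = -2.91 V.
But -2.91 V < V_ov = 0.638 V, so the device is actually in triode.
In triode I_D = k_n[V_ov V_DS − ½ V_DS²] and I_D = (V_DD − V_DS)/R_D. Equating: 11.6 V_DS² − 15.82 V_DS + 1.82 = 0, giving V_DS = 0.127 V (the root below V_ov).
I_D = (1.82 − 0.127) / 4.84 = 0.35 mA.

I_D = 0.350 mA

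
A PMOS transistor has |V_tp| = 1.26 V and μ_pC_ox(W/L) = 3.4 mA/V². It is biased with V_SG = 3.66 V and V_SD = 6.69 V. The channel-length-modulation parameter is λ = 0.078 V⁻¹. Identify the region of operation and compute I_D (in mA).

Saturation; I_D = 14.9 mA

V_ov = V_SG − |V_tp| = 3.66 − 1.26 = 2.4 V.
Since V_SD = 6.69 V ≥ V_ov = 2.4 V, the device is in saturation.
I_D = ½ k_p V_ov² (1 + λ V_SD) = 0.5 × 3.4 × 2.4² × (1 + 0.078 × 6.69) = 14.9 mA.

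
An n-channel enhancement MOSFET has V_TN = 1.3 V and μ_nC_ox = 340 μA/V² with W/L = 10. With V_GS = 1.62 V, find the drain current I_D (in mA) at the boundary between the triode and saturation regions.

At the boundary V_DS = V_ov = V_GS − V_TN = 1.62 − 1.3 = 0.32 V.
k_n = μ_nC_ox · (W/L) = 3.4 mA/V².
I_D = ½ k_n V_ov² = 0.5 × 3.4 × 0.32² = 0.174 mA.

I_D = 0.174 mA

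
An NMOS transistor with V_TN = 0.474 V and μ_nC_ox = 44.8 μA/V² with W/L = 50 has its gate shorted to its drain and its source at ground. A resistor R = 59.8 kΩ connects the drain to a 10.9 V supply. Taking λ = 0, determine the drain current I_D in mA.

With gate tied to drain, V_GS = V_DS ≥ V_GS − V_TN, so the device is in saturation.
k_n = μ_nC_ox · (W/L) = 2.24 mA/V².
KCL at the drain: ½ k_n (V_GS − V_TN)² = (V_DD − V_GS)/R.
Let x = V_GS − 0.474. Then 67 x² + x − 10.43 = 0, giving x = 0.387 V (positive root), so V_GS = 0.861 V.
I_D = (V_DD − V_GS)/R = (10.9 − 0.861) / 59.8 = 0.168 mA.

I_D = 0.168 mA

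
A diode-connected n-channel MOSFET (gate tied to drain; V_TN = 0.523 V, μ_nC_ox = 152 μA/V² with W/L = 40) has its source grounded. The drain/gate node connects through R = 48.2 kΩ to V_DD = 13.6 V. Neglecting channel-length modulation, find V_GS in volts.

With gate tied to drain, V_GS = V_DS ≥ V_GS − V_TN, so the device is in saturation.
k_n = μ_nC_ox · (W/L) = 6.08 mA/V².
KCL at the drain: ½ k_n (V_GS − V_TN)² = (V_DD − V_GS)/R.
Let x = V_GS − 0.523. Then 147 x² + x − 13.08 = 0, giving x = 0.295 V (positive root), so V_GS = 0.818 V.
I_D = (V_DD − V_GS)/R = (13.6 − 0.818) / 48.2 = 0.265 mA.

V_GS = 0.818 V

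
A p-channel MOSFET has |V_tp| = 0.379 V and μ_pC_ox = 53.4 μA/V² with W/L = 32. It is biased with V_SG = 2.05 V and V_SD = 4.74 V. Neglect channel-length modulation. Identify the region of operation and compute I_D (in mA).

Saturation; I_D = 2.39 mA

k_p = μ_pC_ox · (W/L) = 1.709 mA/V².
V_ov = V_SG − |V_tp| = 2.05 − 0.379 = 1.67 V.
Since V_SD = 4.74 V ≥ V_ov = 1.67 V, the device is in saturation.
I_D = ½ k_p V_ov² = 0.5 × 1.709 × 1.67² = 2.39 mA.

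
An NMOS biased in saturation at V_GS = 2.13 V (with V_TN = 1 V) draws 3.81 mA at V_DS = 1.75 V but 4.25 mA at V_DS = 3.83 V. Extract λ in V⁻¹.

λ = 0.0615 V⁻¹

With V_GS fixed, I_D ∝ (1 + λ V_DS) in saturation, so I_D2/I_D1 = (1 + λ V_DS2)/(1 + λ V_DS1).
4.25/3.81 = 1.115 = (1 + 3.83 λ)/(1 + 1.75 λ).
Solving: λ (I_D1 V_DS2 − I_D2 V_DS1) = I_D2 − I_D1, so λ = (4.25 − 3.81) / (3.81 × 3.83 − 4.25 × 1.75) = 0.44 / 7.15 = 0.0615 V⁻¹.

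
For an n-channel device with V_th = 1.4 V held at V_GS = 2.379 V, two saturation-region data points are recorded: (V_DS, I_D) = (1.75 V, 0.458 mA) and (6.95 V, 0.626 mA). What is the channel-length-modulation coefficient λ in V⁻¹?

λ = 0.0805 V⁻¹

With V_GS fixed, I_D ∝ (1 + λ V_DS) in saturation, so I_D2/I_D1 = (1 + λ V_DS2)/(1 + λ V_DS1).
0.626/0.458 = 1.367 = (1 + 6.95 λ)/(1 + 1.75 λ).
Solving: λ (I_D1 V_DS2 − I_D2 V_DS1) = I_D2 − I_D1, so λ = (0.626 − 0.458) / (0.458 × 6.95 − 0.626 × 1.75) = 0.168 / 2.09 = 0.0805 V⁻¹.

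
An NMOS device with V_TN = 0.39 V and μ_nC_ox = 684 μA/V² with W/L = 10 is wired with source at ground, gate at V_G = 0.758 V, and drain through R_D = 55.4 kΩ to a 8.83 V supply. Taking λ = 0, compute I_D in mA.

I_D = 0.158 mA

V_GS = V_G = 0.758 V, so V_ov = 0.758 − 0.39 = 0.368 V.
k_n = μ_nC_ox · (W/L) = 6.84 mA/V².
Assume saturation: I_D = ½ k_n V_ov² = 0.5 × 6.84 × 0.368² = 0.463 mA, giving V_DS = V_DD − I_D R_D = 8.83 − 0.463 × 55.4 = -16.8 V.
But -16.8 V < V_ov = 0.368 V, so the device is actually in triode.
In triode I_D = k_n[V_ov V_DS − ½ V_DS²] and I_D = (V_DD − V_DS)/R_D. Equating: 189 V_DS² − 140.4 V_DS + 8.83 = 0, giving V_DS = 0.0694 V (the root below V_ov).
I_D = (8.83 − 0.0694) / 55.4 = 0.158 mA.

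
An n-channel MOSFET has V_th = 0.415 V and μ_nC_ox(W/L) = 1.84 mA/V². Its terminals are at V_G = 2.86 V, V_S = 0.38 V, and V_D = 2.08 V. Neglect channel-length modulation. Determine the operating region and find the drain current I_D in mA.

V_GS = V_G − V_S = 2.86 − 0.38 = 2.48 V; V_DS = V_D − V_S = 2.08 − 0.38 = 1.7 V.
V_ov = V_GS − V_th = 2.48 − 0.415 = 2.06 V.
Since V_DS = 1.7 V < V_ov = 2.06 V, the device is in the triode region.
I_D = k_n [V_ov · V_DS − ½ V_DS²] = 1.84 × [2.06 × 1.7 − 0.5 × 1.7²] = 3.8 mA.

Triode; I_D = 3.80 mA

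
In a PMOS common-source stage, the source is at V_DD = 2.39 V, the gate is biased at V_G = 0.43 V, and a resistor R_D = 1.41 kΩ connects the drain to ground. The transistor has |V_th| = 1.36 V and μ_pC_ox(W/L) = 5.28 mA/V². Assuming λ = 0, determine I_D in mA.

I_D = 0.950 mA

V_SG = V_DD − V_G = 2.39 − 0.43 = 1.96 V, so V_ov = 1.96 − 1.36 = 0.6 V.
Assume saturation: I_D = ½ k_p V_ov² = 0.5 × 5.28 × 0.6² = 0.95 mA, giving V_SD = V_DD − I_D R_D = 2.39 − 0.95 × 1.41 = 1.05 V.
V_SD = 1.05 V ≥ V_ov = 0.6 V, confirming saturation.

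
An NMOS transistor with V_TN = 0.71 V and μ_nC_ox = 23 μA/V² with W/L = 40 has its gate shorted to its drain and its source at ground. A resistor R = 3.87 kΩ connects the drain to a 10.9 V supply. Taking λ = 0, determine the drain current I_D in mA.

I_D = 2.08 mA

With gate tied to drain, V_GS = V_DS ≥ V_GS − V_TN, so the device is in saturation.
k_n = μ_nC_ox · (W/L) = 0.92 mA/V².
KCL at the drain: ½ k_n (V_GS − V_TN)² = (V_DD − V_GS)/R.
Let x = V_GS − 0.71. Then 1.78 x² + x − 10.19 = 0, giving x = 2.13 V (positive root), so V_GS = 2.84 V.
I_D = (V_DD − V_GS)/R = (10.9 − 2.84) / 3.87 = 2.08 mA.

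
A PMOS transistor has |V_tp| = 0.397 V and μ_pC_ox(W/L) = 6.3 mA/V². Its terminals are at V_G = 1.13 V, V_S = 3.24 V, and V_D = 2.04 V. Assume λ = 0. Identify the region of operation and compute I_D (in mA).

V_SG = V_S − V_G = 3.24 − 1.13 = 2.11 V; V_SD = V_S − V_D = 3.24 − 2.04 = 1.2 V.
V_ov = V_SG − |V_tp| = 2.11 − 0.397 = 1.71 V.
Since V_SD = 1.2 V < V_ov = 1.71 V, the device is in the triode region.
I_D = k_p [V_ov · V_SD − ½ V_SD²] = 6.3 × [1.71 × 1.2 − 0.5 × 1.2²] = 8.41 mA.

Triode; I_D = 8.41 mA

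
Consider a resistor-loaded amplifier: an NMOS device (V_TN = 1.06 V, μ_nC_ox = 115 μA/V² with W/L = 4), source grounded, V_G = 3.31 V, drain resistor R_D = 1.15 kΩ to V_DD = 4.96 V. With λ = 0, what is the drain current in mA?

I_D = 1.16 mA

V_GS = V_G = 3.31 V, so V_ov = 3.31 − 1.06 = 2.25 V.
k_n = μ_nC_ox · (W/L) = 0.46 mA/V².
Assume saturation: I_D = ½ k_n V_ov² = 0.5 × 0.46 × 2.25² = 1.16 mA, giving V_DS = V_DD − I_D R_D = 4.96 − 1.16 × 1.15 = 3.62 V.
V_DS = 3.62 V ≥ V_ov = 2.25 V, confirming saturation.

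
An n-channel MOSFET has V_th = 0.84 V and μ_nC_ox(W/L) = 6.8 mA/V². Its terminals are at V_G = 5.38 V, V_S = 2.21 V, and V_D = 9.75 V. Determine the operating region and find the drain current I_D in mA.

Saturation; I_D = 18.5 mA

V_GS = V_G − V_S = 5.38 − 2.21 = 3.17 V; V_DS = V_D − V_S = 9.75 − 2.21 = 7.54 V.
V_ov = V_GS − V_th = 3.17 − 0.84 = 2.33 V.
Since V_DS = 7.54 V ≥ V_ov = 2.33 V, the device is in saturation.
I_D = ½ k_n V_ov² = 0.5 × 6.8 × 2.33² = 18.5 mA.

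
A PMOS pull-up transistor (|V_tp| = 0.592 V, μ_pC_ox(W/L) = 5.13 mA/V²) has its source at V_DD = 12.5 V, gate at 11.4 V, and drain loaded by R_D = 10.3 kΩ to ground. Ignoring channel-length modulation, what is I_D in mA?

V_SG = V_DD − V_G = 12.5 − 11.4 = 1.1 V, so V_ov = 1.1 − 0.592 = 0.508 V.
Assume saturation: I_D = ½ k_p V_ov² = 0.5 × 5.13 × 0.508² = 0.662 mA, giving V_SD = V_DD − I_D R_D = 12.5 − 0.662 × 10.3 = 5.68 V.
V_SD = 5.68 V ≥ V_ov = 0.508 V, confirming saturation.

I_D = 0.662 mA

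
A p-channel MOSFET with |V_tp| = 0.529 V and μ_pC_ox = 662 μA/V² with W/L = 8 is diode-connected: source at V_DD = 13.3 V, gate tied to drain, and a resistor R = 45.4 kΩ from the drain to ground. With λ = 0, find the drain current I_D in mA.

With gate tied to drain, V_SG = V_SD ≥ V_SG − |V_tp|, so the device is in saturation.
k_p = μ_pC_ox · (W/L) = 5.296 mA/V².
KCL at the drain: ½ k_p (V_SG − |V_tp|)² = (V_DD − V_SG)/R.
Let x = V_SG − 0.529. Then 120 x² + x − 12.77 = 0, giving x = 0.322 V (positive root), so V_SG = 0.851 V.
I_D = (V_DD − V_SG)/R = (13.3 − 0.851) / 45.4 = 0.274 mA.

I_D = 0.274 mA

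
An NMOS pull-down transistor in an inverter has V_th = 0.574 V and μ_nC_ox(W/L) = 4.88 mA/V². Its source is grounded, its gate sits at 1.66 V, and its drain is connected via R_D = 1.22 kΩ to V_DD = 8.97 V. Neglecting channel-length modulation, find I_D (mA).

V_GS = V_G = 1.66 V, so V_ov = 1.66 − 0.574 = 1.09 V.
Assume saturation: I_D = ½ k_n V_ov² = 0.5 × 4.88 × 1.09² = 2.88 mA, giving V_DS = V_DD − I_D R_D = 8.97 − 2.88 × 1.22 = 5.46 V.
V_DS = 5.46 V ≥ V_ov = 1.09 V, confirming saturation.

I_D = 2.88 mA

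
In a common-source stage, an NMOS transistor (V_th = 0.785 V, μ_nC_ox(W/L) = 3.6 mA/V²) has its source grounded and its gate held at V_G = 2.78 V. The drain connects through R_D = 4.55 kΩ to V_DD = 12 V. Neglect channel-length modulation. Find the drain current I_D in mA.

I_D = 2.55 mA

V_GS = V_G = 2.78 V, so V_ov = 2.78 − 0.785 = 1.99 V.
Assume saturation: I_D = ½ k_n V_ov² = 0.5 × 3.6 × 1.99² = 7.16 mA, giving V_DS = V_DD − I_D R_D = 12 − 7.16 × 4.55 = -20.6 V.
But -20.6 V < V_ov = 1.99 V, so the device is actually in triode.
In triode I_D = k_n[V_ov V_DS − ½ V_DS²] and I_D = (V_DD − V_DS)/R_D. Equating: 8.19 V_DS² − 33.68 V_DS + 12 = 0, giving V_DS = 0.394 V (the root below V_ov).
I_D = (12 − 0.394) / 4.55 = 2.55 mA.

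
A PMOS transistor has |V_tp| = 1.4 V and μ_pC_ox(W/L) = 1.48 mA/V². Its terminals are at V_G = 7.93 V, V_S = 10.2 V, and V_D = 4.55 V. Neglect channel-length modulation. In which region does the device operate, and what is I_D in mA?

Saturation; I_D = 0.560 mA

V_SG = V_S − V_G = 10.2 − 7.93 = 2.27 V; V_SD = V_S − V_D = 10.2 − 4.55 = 5.65 V.
V_ov = V_SG − |V_tp| = 2.27 − 1.4 = 0.87 V.
Since V_SD = 5.65 V ≥ V_ov = 0.87 V, the device is in saturation.
I_D = ½ k_p V_ov² = 0.5 × 1.48 × 0.87² = 0.56 mA.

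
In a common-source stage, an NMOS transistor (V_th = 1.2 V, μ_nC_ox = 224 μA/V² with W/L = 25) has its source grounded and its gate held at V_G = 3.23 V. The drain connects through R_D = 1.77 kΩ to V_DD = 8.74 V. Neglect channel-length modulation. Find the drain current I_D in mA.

I_D = 4.68 mA

V_GS = V_G = 3.23 V, so V_ov = 3.23 − 1.2 = 2.03 V.
k_n = μ_nC_ox · (W/L) = 5.6 mA/V².
Assume saturation: I_D = ½ k_n V_ov² = 0.5 × 5.6 × 2.03² = 11.5 mA, giving V_DS = V_DD − I_D R_D = 8.74 − 11.5 × 1.77 = -11.7 V.
But -11.7 V < V_ov = 2.03 V, so the device is actually in triode.
In triode I_D = k_n[V_ov V_DS − ½ V_DS²] and I_D = (V_DD − V_DS)/R_D. Equating: 4.96 V_DS² − 21.12 V_DS + 8.74 = 0, giving V_DS = 0.464 V (the root below V_ov).
I_D = (8.74 − 0.464) / 1.77 = 4.68 mA.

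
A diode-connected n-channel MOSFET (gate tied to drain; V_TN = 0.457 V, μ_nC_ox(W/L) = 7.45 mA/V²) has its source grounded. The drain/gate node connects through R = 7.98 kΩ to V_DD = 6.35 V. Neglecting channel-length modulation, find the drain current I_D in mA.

With gate tied to drain, V_GS = V_DS ≥ V_GS − V_TN, so the device is in saturation.
KCL at the drain: ½ k_n (V_GS − V_TN)² = (V_DD − V_GS)/R.
Let x = V_GS − 0.457. Then 29.7 x² + x − 5.893 = 0, giving x = 0.429 V (positive root), so V_GS = 0.886 V.
I_D = (V_DD − V_GS)/R = (6.35 − 0.886) / 7.98 = 0.685 mA.

I_D = 0.685 mA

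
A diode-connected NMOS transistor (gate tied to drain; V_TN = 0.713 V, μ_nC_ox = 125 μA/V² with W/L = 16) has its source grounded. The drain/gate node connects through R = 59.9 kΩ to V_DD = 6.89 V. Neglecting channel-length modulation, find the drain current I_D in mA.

I_D = 0.0979 mA

With gate tied to drain, V_GS = V_DS ≥ V_GS − V_TN, so the device is in saturation.
k_n = μ_nC_ox · (W/L) = 2 mA/V².
KCL at the drain: ½ k_n (V_GS − V_TN)² = (V_DD − V_GS)/R.
Let x = V_GS − 0.713. Then 59.9 x² + x − 6.177 = 0, giving x = 0.313 V (positive root), so V_GS = 1.03 V.
I_D = (V_DD − V_GS)/R = (6.89 − 1.03) / 59.9 = 0.0979 mA.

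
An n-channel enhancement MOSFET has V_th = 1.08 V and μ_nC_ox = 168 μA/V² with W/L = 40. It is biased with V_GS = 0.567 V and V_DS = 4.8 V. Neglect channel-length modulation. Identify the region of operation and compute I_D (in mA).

Cutoff; I_D = 0 mA

V_GS = 0.567 V < V_th = 1.08 V, so the transistor is in cutoff.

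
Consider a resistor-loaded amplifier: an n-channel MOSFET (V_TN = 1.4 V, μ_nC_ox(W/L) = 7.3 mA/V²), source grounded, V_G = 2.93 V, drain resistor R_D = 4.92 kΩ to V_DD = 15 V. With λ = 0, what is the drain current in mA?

I_D = 2.99 mA

V_GS = V_G = 2.93 V, so V_ov = 2.93 − 1.4 = 1.53 V.
Assume saturation: I_D = ½ k_n V_ov² = 0.5 × 7.3 × 1.53² = 8.54 mA, giving V_DS = V_DD − I_D R_D = 15 − 8.54 × 4.92 = -27 V.
But -27 V < V_ov = 1.53 V, so the device is actually in triode.
In triode I_D = k_n[V_ov V_DS − ½ V_DS²] and I_D = (V_DD − V_DS)/R_D. Equating: 18 V_DS² − 55.95 V_DS + 15 = 0, giving V_DS = 0.296 V (the root below V_ov).
I_D = (15 − 0.296) / 4.92 = 2.99 mA.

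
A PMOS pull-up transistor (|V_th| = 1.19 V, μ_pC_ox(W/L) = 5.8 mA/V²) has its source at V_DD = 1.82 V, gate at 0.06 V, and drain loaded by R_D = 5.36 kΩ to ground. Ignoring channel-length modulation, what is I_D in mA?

I_D = 0.320 mA

V_SG = V_DD − V_G = 1.82 − 0.06 = 1.76 V, so V_ov = 1.76 − 1.19 = 0.57 V.
Assume saturation: I_D = ½ k_p V_ov² = 0.5 × 5.8 × 0.57² = 0.942 mA, giving V_SD = V_DD − I_D R_D = 1.82 − 0.942 × 5.36 = -3.23 V.
But -3.23 V < V_ov = 0.57 V, so the device is actually in triode.
In triode I_D = k_p[V_ov V_SD − ½ V_SD²] and I_D = (V_DD − V_SD)/R_D. Equating: 15.5 V_SD² − 18.72 V_SD + 1.82 = 0, giving V_SD = 0.107 V (the root below V_ov).
I_D = (1.82 − 0.107) / 5.36 = 0.32 mA.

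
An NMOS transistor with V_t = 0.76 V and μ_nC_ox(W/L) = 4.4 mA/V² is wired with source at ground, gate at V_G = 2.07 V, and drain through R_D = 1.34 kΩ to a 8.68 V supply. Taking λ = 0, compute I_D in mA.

V_GS = V_G = 2.07 V, so V_ov = 2.07 − 0.76 = 1.31 V.
Assume saturation: I_D = ½ k_n V_ov² = 0.5 × 4.4 × 1.31² = 3.78 mA, giving V_DS = V_DD − I_D R_D = 8.68 − 3.78 × 1.34 = 3.62 V.
V_DS = 3.62 V ≥ V_ov = 1.31 V, confirming saturation.

I_D = 3.78 mA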